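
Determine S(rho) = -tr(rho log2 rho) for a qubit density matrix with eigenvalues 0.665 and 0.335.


S = -p*log2(p) - (1-p)*log2(1-p)
p = 0.6650, 1-p = 0.3350
= -0.6650 * log2(0.6650) - 0.3350 * log2(0.3350)
= -(-0.3914) - (-0.5286)
= 0.9200

0.9200


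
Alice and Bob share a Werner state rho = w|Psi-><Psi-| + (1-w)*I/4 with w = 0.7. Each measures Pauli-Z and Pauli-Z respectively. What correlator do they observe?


|Psi-> = (|01> - |10>)/sqrt(2)
For the pure Bell state, <Z_A Z_B> = -1 (Bell-state Pauli correlator).
The maximally-mixed part I/4 has tr(I/4 * P tensor P) = 0 for any traceless Pauli P.
So <Z_A Z_B>_rho = w * (-1) + (1 - w) * 0
= 0.7 * (-1)
= -0.7000

-0.7000


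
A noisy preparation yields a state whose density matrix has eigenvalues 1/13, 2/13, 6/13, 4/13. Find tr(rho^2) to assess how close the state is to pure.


tr(rho^2) = sum of eigenvalues squared
= (1/13)^2 + (2/13)^2 + (6/13)^2 + (4/13)^2
= (1 + 4 + 36 + 16) / 169
= 57/169
= 0.3373

0.3373


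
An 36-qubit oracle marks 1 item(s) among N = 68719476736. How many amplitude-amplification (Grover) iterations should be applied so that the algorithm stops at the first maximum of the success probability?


After j Grover iterations the success probability is P(j) = sin^2((2j+1)*theta), where sin(theta) = sqrt(k/N).
N = 2^36 = 68719476736, k = 1
sin(theta) = sqrt(k/N) = 3.814697266e-06
theta = arcsin(sqrt(k/N)) = 3.814697266e-06 rad
P(j) reaches its first maximum when (2j+1)*theta is as close as possible to pi/2, i.e. j = round(pi/(4*theta) - 1/2).
pi/(4*theta) - 1/2 = 205886.9161
(For comparison, the common estimate pi/4 * sqrt(N/k) = 205887.4161; the exact maximiser is used here.)
Optimal iterations = 205887

205887


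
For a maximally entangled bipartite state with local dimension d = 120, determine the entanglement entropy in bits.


For a maximally entangled state in d x d:
S = log2(d) = log2(120)
= 6.9069

6.9069


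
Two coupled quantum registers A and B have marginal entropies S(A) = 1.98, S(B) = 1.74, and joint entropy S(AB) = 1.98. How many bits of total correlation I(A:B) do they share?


I(A:B) = S(A) + S(B) - S(AB)
= 1.98 + 1.74 - 1.98
= 1.7400

1.7400


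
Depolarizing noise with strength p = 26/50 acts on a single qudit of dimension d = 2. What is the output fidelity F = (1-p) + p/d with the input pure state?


F = (1-p) + p/d
= (1 - 0.5200) + 0.5200/2
= 0.4800 + 0.2600
= 0.7400

0.7400


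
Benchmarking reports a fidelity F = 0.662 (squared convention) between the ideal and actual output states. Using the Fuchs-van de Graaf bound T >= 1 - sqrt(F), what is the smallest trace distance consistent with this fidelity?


Fuchs-van de Graaf (squared-fidelity convention): 1 - sqrt(F) <= T <= sqrt(1 - F).
Lower bound: T >= 1 - sqrt(F)
sqrt(F) = sqrt(0.662) = 0.8136
T >= 1 - 0.8136
T >= 0.1864

0.1864


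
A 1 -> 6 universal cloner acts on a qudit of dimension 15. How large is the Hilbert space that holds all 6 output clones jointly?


Output space = H^(tensor 6) where dim(H) = 15
dim = 15^6
= 225 (after 2 factors)
= 3375 (after 3 factors)
= 50625 (after 4 factors)
= 759375 (after 5 factors)
= 11390625 (after 6 factors)
= 11390625

11390625


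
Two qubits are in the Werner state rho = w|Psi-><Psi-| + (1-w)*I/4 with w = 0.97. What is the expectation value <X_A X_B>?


|Psi-> = (|01> - |10>)/sqrt(2)
For the pure Bell state, <X_A X_B> = -1 (Bell-state Pauli correlator).
The maximally-mixed part I/4 has tr(I/4 * P tensor P) = 0 for any traceless Pauli P.
So <X_A X_B>_rho = w * (-1) + (1 - w) * 0
= 0.97 * (-1)
= -0.9700

-0.9700


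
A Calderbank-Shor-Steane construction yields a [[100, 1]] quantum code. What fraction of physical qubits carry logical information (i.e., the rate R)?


Code rate R = k/n
= 1/100
= 0.0100

0.0100


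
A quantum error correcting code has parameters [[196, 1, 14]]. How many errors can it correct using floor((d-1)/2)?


Code parameters: [[196, 1, 14]], distance d = 14.
Number of correctable errors = floor((d-1)/2)
= floor((14 - 1)/2)
= floor(13/2)
= 6

6


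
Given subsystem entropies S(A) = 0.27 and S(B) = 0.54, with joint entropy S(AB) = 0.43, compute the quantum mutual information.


I(A:B) = S(A) + S(B) - S(AB)
= 0.27 + 0.54 - 0.43
= 0.3800

0.3800


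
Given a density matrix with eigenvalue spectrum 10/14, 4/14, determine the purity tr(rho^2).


tr(rho^2) = sum of eigenvalues squared
= (10/14)^2 + (4/14)^2
= (100 + 16) / 196
= 116/196
= 0.5918

0.5918


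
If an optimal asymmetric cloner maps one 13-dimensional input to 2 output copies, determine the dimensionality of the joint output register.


Output space = H^(tensor 2) where dim(H) = 13
dim = 13^2
= 169

169


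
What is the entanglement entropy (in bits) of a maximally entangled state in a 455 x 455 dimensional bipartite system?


For a maximally entangled state in d x d:
S = log2(d) = log2(455)
= 8.8297

8.8297


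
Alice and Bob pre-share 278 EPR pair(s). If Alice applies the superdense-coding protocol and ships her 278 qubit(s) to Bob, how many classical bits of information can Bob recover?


Superdense coding allows 2 classical bits per shared entangled pair.
278 pair(s) -> 2 * 278 = 556 classical bits

556


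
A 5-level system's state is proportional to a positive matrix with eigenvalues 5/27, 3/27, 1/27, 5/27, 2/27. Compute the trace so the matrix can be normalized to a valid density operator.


tr(M) = sum of eigenvalues
= 5/27 + 3/27 + 1/27 + 5/27 + 2/27
= 16/27
= 0.5926

0.5926


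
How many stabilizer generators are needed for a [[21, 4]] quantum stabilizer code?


For an [[n,k]] stabilizer code:
Number of stabilizer generators = n - k
= 21 - 4
= 17

17


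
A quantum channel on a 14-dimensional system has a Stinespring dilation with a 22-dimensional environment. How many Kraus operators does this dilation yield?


Tracing out the environment in an orthonormal basis {|i>_E} gives Kraus operators K_i = <i|_E U |0>_E.
Number of Kraus operators = dim(H_env) = d_env
= 22

22


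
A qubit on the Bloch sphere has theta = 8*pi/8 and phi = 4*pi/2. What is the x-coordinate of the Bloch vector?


theta = 3.1416, phi = 6.2832
r_x = sin(theta)*cos(phi) = 0.0000 * 1.0000
r_x = 0.0000

0.0000


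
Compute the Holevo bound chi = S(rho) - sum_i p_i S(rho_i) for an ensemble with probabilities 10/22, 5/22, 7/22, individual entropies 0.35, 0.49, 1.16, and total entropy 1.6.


chi = S(rho) - sum_i p_i * S(rho_i)
Weighted entropy = 10/22 * 0.35 + 5/22 * 0.49 + 7/22 * 1.16
= 0.6395
chi = 1.6 - 0.6395
= 0.9605

0.9605


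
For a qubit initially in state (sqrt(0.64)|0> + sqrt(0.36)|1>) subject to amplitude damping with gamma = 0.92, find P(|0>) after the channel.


For amplitude damping with parameter gamma on state sqrt(a)|0> + sqrt(b)|1>:
alpha^2 = 0.64, beta^2 = 0.36
P(|0>) = alpha^2 + gamma * beta^2
= 0.64 + 0.92 * 0.36
= 0.64 + 0.3312
= 0.9712

0.9712


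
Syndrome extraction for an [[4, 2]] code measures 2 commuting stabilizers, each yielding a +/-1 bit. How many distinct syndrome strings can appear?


Each stabilizer generator gives a binary (+1 or -1) measurement outcome.
With 2 independent generators:
Total syndromes = 2^2
= 4

4


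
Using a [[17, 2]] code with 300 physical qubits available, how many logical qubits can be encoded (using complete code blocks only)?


Each code block uses 17 physical qubits for 2 logical qubit(s).
Number of complete blocks = floor(300 / 17) = 17
Logical qubits = 17 * 2
= 34

34


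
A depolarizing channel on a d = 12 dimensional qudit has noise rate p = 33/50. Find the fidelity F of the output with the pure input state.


F = (1-p) + p/d
= (1 - 0.6600) + 0.6600/12
= 0.3400 + 0.0550
= 0.3950

0.3950


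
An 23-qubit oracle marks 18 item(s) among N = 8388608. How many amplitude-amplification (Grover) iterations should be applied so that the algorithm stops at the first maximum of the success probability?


After j Grover iterations the success probability is P(j) = sin^2((2j+1)*theta), where sin(theta) = sqrt(k/N).
N = 2^23 = 8388608, k = 18
sin(theta) = sqrt(k/N) = 0.00146484375
theta = arcsin(sqrt(k/N)) = 0.001464844274 rad
P(j) reaches its first maximum when (2j+1)*theta is as close as possible to pi/2, i.e. j = round(pi/(4*theta) - 1/2).
pi/(4*theta) - 1/2 = 535.6650
(For comparison, the common estimate pi/4 * sqrt(N/k) = 536.1651; the exact maximiser is used here.)
Optimal iterations = 536

536


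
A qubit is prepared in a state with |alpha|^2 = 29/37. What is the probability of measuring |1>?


|alpha|^2 = 29/37 = 0.7838
|beta|^2 = 1 - 29/37 = 8/37 = 0.2162
P(|1>) = |beta|^2 = 0.2162

0.2162


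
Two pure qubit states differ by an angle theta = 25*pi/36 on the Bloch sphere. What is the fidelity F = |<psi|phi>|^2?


For states separated by angle theta on Bloch sphere:
F = cos^2(theta/2)
theta = 25*pi/36 = 2.1817
theta/2 = 1.0908
cos(theta/2) = 0.4617
F = 0.2132

0.2132


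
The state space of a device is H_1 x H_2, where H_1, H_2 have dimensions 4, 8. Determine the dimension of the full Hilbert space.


dim(H_1 x H_2) = 4 * 8
= 32

32


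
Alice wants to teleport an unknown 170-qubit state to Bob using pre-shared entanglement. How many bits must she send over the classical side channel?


Quantum teleportation requires 2 classical bits per qubit teleported.
170 qubit(s) -> 2 * 170 = 340 classical bits

340


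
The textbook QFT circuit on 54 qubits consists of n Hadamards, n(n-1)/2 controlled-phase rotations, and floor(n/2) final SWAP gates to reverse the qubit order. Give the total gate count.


Hadamard gates: 54
Controlled rotations: n*(n-1)/2 = 54*53/2 = 1431
SWAP gates: floor(n/2) = floor(54/2) = 27
Total = 54 + 1431 + 27
= 1512

1512


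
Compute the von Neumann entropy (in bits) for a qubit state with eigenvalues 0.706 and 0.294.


S = -p*log2(p) - (1-p)*log2(1-p)
p = 0.7060, 1-p = 0.2940
= -0.7060 * log2(0.7060) - 0.2940 * log2(0.2940)
= -(-0.3546) - (-0.5192)
= 0.8738

0.8738


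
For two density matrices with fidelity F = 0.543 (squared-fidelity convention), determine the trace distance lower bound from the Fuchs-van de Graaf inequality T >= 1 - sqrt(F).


Fuchs-van de Graaf (squared-fidelity convention): 1 - sqrt(F) <= T <= sqrt(1 - F).
Lower bound: T >= 1 - sqrt(F)
sqrt(F) = sqrt(0.543) = 0.7369
T >= 1 - 0.7369
T >= 0.2631

0.2631


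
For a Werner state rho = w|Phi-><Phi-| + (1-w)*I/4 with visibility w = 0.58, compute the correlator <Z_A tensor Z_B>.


|Phi-> = (|00> - |11>)/sqrt(2)
For the pure Bell state, <Z_A Z_B> = +1 (Bell-state Pauli correlator).
The maximally-mixed part I/4 has tr(I/4 * P tensor P) = 0 for any traceless Pauli P.
So <Z_A Z_B>_rho = w * (+1) + (1 - w) * 0
= 0.58 * (+1)
= 0.5800

0.5800


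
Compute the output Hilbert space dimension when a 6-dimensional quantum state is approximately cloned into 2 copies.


Output space = H^(tensor 2) where dim(H) = 6
dim = 6^2
= 36

36


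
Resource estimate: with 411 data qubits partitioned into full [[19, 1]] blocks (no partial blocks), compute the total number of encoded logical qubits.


Each code block uses 19 physical qubits for 1 logical qubit(s).
Number of complete blocks = floor(411 / 19) = 21
Logical qubits = 21 * 1
= 21

21


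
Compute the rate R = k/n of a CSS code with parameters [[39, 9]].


Code rate R = k/n
= 9/39
= 0.2308

0.2308


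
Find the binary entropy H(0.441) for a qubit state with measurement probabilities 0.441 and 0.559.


S = -p*log2(p) - (1-p)*log2(1-p)
p = 0.4410, 1-p = 0.5590
= -0.4410 * log2(0.4410) - 0.5590 * log2(0.5590)
= -(-0.5209) - (-0.4690)
= 0.9899

0.9899


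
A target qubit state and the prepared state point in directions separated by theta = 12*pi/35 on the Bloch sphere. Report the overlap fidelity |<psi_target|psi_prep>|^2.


For states separated by angle theta on Bloch sphere:
F = cos^2(theta/2)
theta = 12*pi/35 = 1.0771
theta/2 = 0.5386
cos(theta/2) = 0.8584
F = 0.7369

0.7369


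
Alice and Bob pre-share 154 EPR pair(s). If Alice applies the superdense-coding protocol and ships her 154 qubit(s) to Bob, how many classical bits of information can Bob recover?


Superdense coding allows 2 classical bits per shared entangled pair.
154 pair(s) -> 2 * 154 = 308 classical bits

308


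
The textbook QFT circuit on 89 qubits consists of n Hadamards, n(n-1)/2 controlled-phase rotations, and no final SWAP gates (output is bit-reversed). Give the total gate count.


Hadamard gates: 89
Controlled rotations: n*(n-1)/2 = 89*88/2 = 3916
SWAP gates: 0 (omitted)
Total = 89 + 3916
= 4005

4005


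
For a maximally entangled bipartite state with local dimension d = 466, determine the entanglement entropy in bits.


For a maximally entangled state in d x d:
S = log2(d) = log2(466)
= 8.8642

8.8642


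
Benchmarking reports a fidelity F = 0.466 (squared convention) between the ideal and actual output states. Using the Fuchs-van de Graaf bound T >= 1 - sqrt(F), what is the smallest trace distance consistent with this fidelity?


Fuchs-van de Graaf (squared-fidelity convention): 1 - sqrt(F) <= T <= sqrt(1 - F).
Lower bound: T >= 1 - sqrt(F)
sqrt(F) = sqrt(0.466) = 0.6826
T >= 1 - 0.6826
T >= 0.3174

0.3174


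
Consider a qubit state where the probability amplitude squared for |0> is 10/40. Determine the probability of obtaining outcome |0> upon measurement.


|alpha|^2 = 10/40 = 0.2500
|beta|^2 = 1 - 10/40 = 30/40 = 0.7500
P(|0>) = |alpha|^2 = 0.2500

0.2500


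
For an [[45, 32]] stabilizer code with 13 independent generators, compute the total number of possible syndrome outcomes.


Each stabilizer generator gives a binary (+1 or -1) measurement outcome.
With 13 independent generators:
Total syndromes = 2^13
= 8192

8192


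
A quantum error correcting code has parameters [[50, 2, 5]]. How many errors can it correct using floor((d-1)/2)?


Code parameters: [[50, 2, 5]], distance d = 5.
Number of correctable errors = floor((d-1)/2)
= floor((5 - 1)/2)
= floor(4/2)
= 2

2


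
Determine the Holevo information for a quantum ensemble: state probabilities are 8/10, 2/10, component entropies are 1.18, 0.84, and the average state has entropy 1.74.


chi = S(rho) - sum_i p_i * S(rho_i)
Weighted entropy = 8/10 * 1.18 + 2/10 * 0.84
= 1.1120
chi = 1.74 - 1.1120
= 0.6280

0.6280


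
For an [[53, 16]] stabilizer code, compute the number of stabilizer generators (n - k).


For an [[n,k]] stabilizer code:
Number of stabilizer generators = n - k
= 53 - 16
= 37

37


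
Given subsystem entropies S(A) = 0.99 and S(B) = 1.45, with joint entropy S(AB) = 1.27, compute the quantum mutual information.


I(A:B) = S(A) + S(B) - S(AB)
= 0.99 + 1.45 - 1.27
= 1.1700

1.1700


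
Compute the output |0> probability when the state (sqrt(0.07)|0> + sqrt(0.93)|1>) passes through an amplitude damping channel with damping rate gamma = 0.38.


For amplitude damping with parameter gamma on state sqrt(a)|0> + sqrt(b)|1>:
alpha^2 = 0.07, beta^2 = 0.93
P(|0>) = alpha^2 + gamma * beta^2
= 0.07 + 0.38 * 0.93
= 0.07 + 0.3534
= 0.4234

0.4234


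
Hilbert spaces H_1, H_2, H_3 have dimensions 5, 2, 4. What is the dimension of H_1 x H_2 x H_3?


dim(H_1 x H_2 x H_3) = 5 * 2 * 4
= 10 * 4
= 40

40


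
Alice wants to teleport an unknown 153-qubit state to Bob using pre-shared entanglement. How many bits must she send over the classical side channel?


Quantum teleportation requires 2 classical bits per qubit teleported.
153 qubit(s) -> 2 * 153 = 306 classical bits

306


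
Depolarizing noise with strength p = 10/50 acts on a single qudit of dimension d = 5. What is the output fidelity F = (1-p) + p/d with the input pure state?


F = (1-p) + p/d
= (1 - 0.2000) + 0.2000/5
= 0.8000 + 0.0400
= 0.8400

0.8400


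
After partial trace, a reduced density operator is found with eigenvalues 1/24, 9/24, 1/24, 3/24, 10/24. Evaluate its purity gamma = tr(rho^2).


tr(rho^2) = sum of eigenvalues squared
= (1/24)^2 + (9/24)^2 + (1/24)^2 + (3/24)^2 + (10/24)^2
= (1 + 81 + 1 + 9 + 100) / 576
= 192/576
= 0.3333

0.3333


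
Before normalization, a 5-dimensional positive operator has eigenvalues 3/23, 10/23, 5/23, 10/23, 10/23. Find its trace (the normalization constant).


tr(M) = sum of eigenvalues
= 3/23 + 10/23 + 5/23 + 10/23 + 10/23
= 38/23
= 1.6522

1.6522


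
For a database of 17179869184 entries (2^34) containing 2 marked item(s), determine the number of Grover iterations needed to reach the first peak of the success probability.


After j Grover iterations the success probability is P(j) = sin^2((2j+1)*theta), where sin(theta) = sqrt(k/N).
N = 2^34 = 17179869184, k = 2
sin(theta) = sqrt(k/N) = 1.078959322e-05
theta = arcsin(sqrt(k/N)) = 1.078959322e-05 rad
P(j) reaches its first maximum when (2j+1)*theta is as close as possible to pi/2, i.e. j = round(pi/(4*theta) - 1/2).
pi/(4*theta) - 1/2 = 72791.6941
(For comparison, the common estimate pi/4 * sqrt(N/k) = 72792.1941; the exact maximiser is used here.)
Optimal iterations = 72792

72792


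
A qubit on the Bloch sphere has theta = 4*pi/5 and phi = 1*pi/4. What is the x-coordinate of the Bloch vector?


theta = 2.5133, phi = 0.7854
r_x = sin(theta)*cos(phi) = 0.5878 * 0.7071
r_x = 0.4156

0.4156


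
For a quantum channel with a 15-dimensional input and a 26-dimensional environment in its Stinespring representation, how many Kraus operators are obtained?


Tracing out the environment in an orthonormal basis {|i>_E} gives Kraus operators K_i = <i|_E U |0>_E.
Number of Kraus operators = dim(H_env) = d_env
= 26

26


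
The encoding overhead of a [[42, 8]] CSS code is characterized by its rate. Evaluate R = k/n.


Code rate R = k/n
= 8/42
= 0.1905

0.1905


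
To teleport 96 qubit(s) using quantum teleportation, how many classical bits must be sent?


Quantum teleportation requires 2 classical bits per qubit teleported.
96 qubit(s) -> 2 * 96 = 192 classical bits

192


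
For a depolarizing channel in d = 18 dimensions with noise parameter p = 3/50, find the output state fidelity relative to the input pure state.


F = (1-p) + p/d
= (1 - 0.0600) + 0.0600/18
= 0.9400 + 0.0033
= 0.9433

0.9433


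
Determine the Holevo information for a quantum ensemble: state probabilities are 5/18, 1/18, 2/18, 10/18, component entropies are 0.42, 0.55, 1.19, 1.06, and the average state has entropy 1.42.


chi = S(rho) - sum_i p_i * S(rho_i)
Weighted entropy = 5/18 * 0.42 + 1/18 * 0.55 + 2/18 * 1.19 + 10/18 * 1.06
= 0.8683
chi = 1.42 - 0.8683
= 0.5517

0.5517


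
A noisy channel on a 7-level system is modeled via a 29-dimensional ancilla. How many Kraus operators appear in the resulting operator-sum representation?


Tracing out the environment in an orthonormal basis {|i>_E} gives Kraus operators K_i = <i|_E U |0>_E.
Number of Kraus operators = dim(H_env) = d_env
= 29

29


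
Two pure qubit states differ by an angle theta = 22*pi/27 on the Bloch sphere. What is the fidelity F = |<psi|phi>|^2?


For states separated by angle theta on Bloch sphere:
F = cos^2(theta/2)
theta = 22*pi/27 = 2.5598
theta/2 = 1.2799
cos(theta/2) = 0.2868
F = 0.0823

0.0823


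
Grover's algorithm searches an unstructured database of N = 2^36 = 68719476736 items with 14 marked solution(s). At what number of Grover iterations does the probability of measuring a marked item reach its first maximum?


After j Grover iterations the success probability is P(j) = sin^2((2j+1)*theta), where sin(theta) = sqrt(k/N).
N = 2^36 = 68719476736, k = 14
sin(theta) = sqrt(k/N) = 1.42732902e-05
theta = arcsin(sqrt(k/N)) = 1.42732902e-05 rad
P(j) reaches its first maximum when (2j+1)*theta is as close as possible to pi/2, i.e. j = round(pi/(4*theta) - 1/2).
pi/(4*theta) - 1/2 = 55025.2265
(For comparison, the common estimate pi/4 * sqrt(N/k) = 55025.7265; the exact maximiser is used here.)
Optimal iterations = 55025

55025


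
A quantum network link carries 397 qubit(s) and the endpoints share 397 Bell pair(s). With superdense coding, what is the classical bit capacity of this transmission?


Superdense coding allows 2 classical bits per shared entangled pair.
397 pair(s) -> 2 * 397 = 794 classical bits

794


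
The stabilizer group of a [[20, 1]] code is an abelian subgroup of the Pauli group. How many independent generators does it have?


For an [[n,k]] stabilizer code:
Number of stabilizer generators = n - k
= 20 - 1
= 19

19


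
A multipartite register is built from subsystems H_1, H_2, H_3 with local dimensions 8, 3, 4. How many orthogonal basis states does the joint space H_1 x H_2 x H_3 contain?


dim(H_1 x H_2 x H_3) = 8 * 3 * 4
= 24 * 4
= 96

96


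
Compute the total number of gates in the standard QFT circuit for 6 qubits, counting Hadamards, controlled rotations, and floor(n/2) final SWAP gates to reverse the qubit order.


Hadamard gates: 6
Controlled rotations: n*(n-1)/2 = 6*5/2 = 15
SWAP gates: floor(n/2) = floor(6/2) = 3
Total = 6 + 15 + 3
= 24

24


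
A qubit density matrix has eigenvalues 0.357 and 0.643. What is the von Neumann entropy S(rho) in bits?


S = -p*log2(p) - (1-p)*log2(1-p)
p = 0.3570, 1-p = 0.6430
= -0.3570 * log2(0.3570) - 0.6430 * log2(0.6430)
= -(-0.5305) - (-0.4097)
= 0.9402

0.9402


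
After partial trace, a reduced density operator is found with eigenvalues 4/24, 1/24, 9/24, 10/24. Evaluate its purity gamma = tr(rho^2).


tr(rho^2) = sum of eigenvalues squared
= (4/24)^2 + (1/24)^2 + (9/24)^2 + (10/24)^2
= (16 + 1 + 81 + 100) / 576
= 198/576
= 0.3438

0.3438


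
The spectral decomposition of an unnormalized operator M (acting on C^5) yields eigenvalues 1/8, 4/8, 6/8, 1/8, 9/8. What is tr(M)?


tr(M) = sum of eigenvalues
= 1/8 + 4/8 + 6/8 + 1/8 + 9/8
= 21/8
= 2.6250

2.6250


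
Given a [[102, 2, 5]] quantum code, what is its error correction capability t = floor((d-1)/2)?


Code parameters: [[102, 2, 5]], distance d = 5.
Number of correctable errors = floor((d-1)/2)
= floor((5 - 1)/2)
= floor(4/2)
= 2

2


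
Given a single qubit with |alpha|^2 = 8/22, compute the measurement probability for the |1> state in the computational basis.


|alpha|^2 = 8/22 = 0.3636
|beta|^2 = 1 - 8/22 = 14/22 = 0.6364
P(|1>) = |beta|^2 = 0.6364

0.6364


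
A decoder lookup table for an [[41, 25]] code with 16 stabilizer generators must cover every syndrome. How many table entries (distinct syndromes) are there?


Each stabilizer generator gives a binary (+1 or -1) measurement outcome.
With 16 independent generators:
Total syndromes = 2^16
= 65536

65536


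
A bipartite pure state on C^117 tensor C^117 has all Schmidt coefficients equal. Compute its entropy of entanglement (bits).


For a maximally entangled state in d x d:
S = log2(d) = log2(117)
= 6.8704

6.8704


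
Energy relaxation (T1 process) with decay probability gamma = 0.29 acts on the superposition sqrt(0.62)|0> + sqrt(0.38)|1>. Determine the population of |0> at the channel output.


For amplitude damping with parameter gamma on state sqrt(a)|0> + sqrt(b)|1>:
alpha^2 = 0.62, beta^2 = 0.38
P(|0>) = alpha^2 + gamma * beta^2
= 0.62 + 0.29 * 0.38
= 0.62 + 0.1102
= 0.7302

0.7302


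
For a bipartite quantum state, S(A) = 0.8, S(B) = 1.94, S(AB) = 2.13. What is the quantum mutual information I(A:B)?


I(A:B) = S(A) + S(B) - S(AB)
= 0.8 + 1.94 - 2.13
= 0.6100

0.6100


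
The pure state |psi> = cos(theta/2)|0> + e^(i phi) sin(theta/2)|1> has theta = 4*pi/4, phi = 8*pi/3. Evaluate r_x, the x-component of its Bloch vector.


theta = 3.1416, phi = 8.3776
r_x = sin(theta)*cos(phi) = 0.0000 * -0.5000
r_x = 0.0000

0.0000


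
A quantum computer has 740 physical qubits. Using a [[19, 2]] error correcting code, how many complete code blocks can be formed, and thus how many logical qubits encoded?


Each code block uses 19 physical qubits for 2 logical qubit(s).
Number of complete blocks = floor(740 / 19) = 38
Logical qubits = 38 * 2
= 76

76


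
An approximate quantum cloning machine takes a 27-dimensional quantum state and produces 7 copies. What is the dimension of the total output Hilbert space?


Output space = H^(tensor 7) where dim(H) = 27
dim = 27^7
= 729 (after 2 factors)
= 19683 (after 3 factors)
= 531441 (after 4 factors)
= 14348907 (after 5 factors)
= 387420489 (after 6 factors)
= 10460353203 (after 7 factors)
= 10460353203

10460353203


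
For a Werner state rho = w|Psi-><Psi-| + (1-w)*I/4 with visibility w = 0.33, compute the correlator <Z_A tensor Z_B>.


|Psi-> = (|01> - |10>)/sqrt(2)
For the pure Bell state, <Z_A Z_B> = -1 (Bell-state Pauli correlator).
The maximally-mixed part I/4 has tr(I/4 * P tensor P) = 0 for any traceless Pauli P.
So <Z_A Z_B>_rho = w * (-1) + (1 - w) * 0
= 0.33 * (-1)
= -0.3300

-0.3300


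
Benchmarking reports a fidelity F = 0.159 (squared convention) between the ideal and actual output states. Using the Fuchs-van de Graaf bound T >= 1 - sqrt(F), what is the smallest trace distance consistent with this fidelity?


Fuchs-van de Graaf (squared-fidelity convention): 1 - sqrt(F) <= T <= sqrt(1 - F).
Lower bound: T >= 1 - sqrt(F)
sqrt(F) = sqrt(0.159) = 0.3987
T >= 1 - 0.3987
T >= 0.6013

0.6013


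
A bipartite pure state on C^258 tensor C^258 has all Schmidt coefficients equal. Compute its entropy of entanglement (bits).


For a maximally entangled state in d x d:
S = log2(d) = log2(258)
= 8.0112

8.0112


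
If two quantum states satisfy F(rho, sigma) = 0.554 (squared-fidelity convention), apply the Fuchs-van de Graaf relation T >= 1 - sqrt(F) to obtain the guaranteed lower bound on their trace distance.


Fuchs-van de Graaf (squared-fidelity convention): 1 - sqrt(F) <= T <= sqrt(1 - F).
Lower bound: T >= 1 - sqrt(F)
sqrt(F) = sqrt(0.554) = 0.7443
T >= 1 - 0.7443
T >= 0.2557

0.2557


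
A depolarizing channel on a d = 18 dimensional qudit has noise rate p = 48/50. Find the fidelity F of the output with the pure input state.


F = (1-p) + p/d
= (1 - 0.9600) + 0.9600/18
= 0.0400 + 0.0533
= 0.0933

0.0933


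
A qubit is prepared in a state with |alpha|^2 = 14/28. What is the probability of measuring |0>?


|alpha|^2 = 14/28 = 0.5000
|beta|^2 = 1 - 14/28 = 14/28 = 0.5000
P(|0>) = |alpha|^2 = 0.5000

0.5000


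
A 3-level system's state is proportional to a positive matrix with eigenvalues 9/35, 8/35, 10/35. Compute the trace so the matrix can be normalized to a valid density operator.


tr(M) = sum of eigenvalues
= 9/35 + 8/35 + 10/35
= 27/35
= 0.7714

0.7714


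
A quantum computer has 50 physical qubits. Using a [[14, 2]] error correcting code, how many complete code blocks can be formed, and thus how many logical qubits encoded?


Each code block uses 14 physical qubits for 2 logical qubit(s).
Number of complete blocks = floor(50 / 14) = 3
Logical qubits = 3 * 2
= 6

6


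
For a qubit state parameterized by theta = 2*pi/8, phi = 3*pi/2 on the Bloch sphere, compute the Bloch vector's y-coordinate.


theta = 0.7854, phi = 4.7124
r_y = sin(theta)*sin(phi) = 0.7071 * -1.0000
r_y = -0.7071

-0.7071


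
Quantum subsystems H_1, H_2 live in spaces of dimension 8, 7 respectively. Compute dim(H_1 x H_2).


dim(H_1 x H_2) = 8 * 7
= 56

56


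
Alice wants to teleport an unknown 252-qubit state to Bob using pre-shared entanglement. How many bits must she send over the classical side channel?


Quantum teleportation requires 2 classical bits per qubit teleported.
252 qubit(s) -> 2 * 252 = 504 classical bits

504


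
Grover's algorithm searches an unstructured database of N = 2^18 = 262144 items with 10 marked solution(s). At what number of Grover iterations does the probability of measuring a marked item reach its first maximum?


After j Grover iterations the success probability is P(j) = sin^2((2j+1)*theta), where sin(theta) = sqrt(k/N).
N = 2^18 = 262144, k = 10
sin(theta) = sqrt(k/N) = 0.006176323555
theta = arcsin(sqrt(k/N)) = 0.006176362824 rad
P(j) reaches its first maximum when (2j+1)*theta is as close as possible to pi/2, i.e. j = round(pi/(4*theta) - 1/2).
pi/(4*theta) - 1/2 = 126.6619
(For comparison, the common estimate pi/4 * sqrt(N/k) = 127.1627; the exact maximiser is used here.)
Optimal iterations = 127

127


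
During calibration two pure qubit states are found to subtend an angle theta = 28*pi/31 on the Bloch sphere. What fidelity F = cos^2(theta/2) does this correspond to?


For states separated by angle theta on Bloch sphere:
F = cos^2(theta/2)
theta = 28*pi/31 = 2.8376
theta/2 = 1.4188
cos(theta/2) = 0.1514
F = 0.0229

0.0229


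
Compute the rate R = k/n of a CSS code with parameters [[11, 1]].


Code rate R = k/n
= 1/11
= 0.0909

0.0909


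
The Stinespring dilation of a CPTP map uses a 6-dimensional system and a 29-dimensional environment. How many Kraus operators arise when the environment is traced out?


Tracing out the environment in an orthonormal basis {|i>_E} gives Kraus operators K_i = <i|_E U |0>_E.
Number of Kraus operators = dim(H_env) = d_env
= 29

29


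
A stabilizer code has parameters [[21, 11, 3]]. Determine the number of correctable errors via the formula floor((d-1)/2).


Code parameters: [[21, 11, 3]], distance d = 3.
Number of correctable errors = floor((d-1)/2)
= floor((3 - 1)/2)
= floor(2/2)
= 1

1


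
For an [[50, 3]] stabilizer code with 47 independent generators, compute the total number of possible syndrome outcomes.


Each stabilizer generator gives a binary (+1 or -1) measurement outcome.
With 47 independent generators:
Total syndromes = 2^47
= 140737488355328

140737488355328


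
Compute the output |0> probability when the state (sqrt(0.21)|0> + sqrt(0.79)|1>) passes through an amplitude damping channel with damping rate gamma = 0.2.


For amplitude damping with parameter gamma on state sqrt(a)|0> + sqrt(b)|1>:
alpha^2 = 0.21, beta^2 = 0.79
P(|0>) = alpha^2 + gamma * beta^2
= 0.21 + 0.2 * 0.79
= 0.21 + 0.1580
= 0.3680

0.3680


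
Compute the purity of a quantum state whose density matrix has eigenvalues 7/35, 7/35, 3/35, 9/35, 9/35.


tr(rho^2) = sum of eigenvalues squared
= (7/35)^2 + (7/35)^2 + (3/35)^2 + (9/35)^2 + (9/35)^2
= (49 + 49 + 9 + 81 + 81) / 1225
= 269/1225
= 0.2196

0.2196


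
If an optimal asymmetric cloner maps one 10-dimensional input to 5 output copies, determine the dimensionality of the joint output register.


Output space = H^(tensor 5) where dim(H) = 10
dim = 10^5
= 100 (after 2 factors)
= 1000 (after 3 factors)
= 10000 (after 4 factors)
= 100000 (after 5 factors)
= 100000

100000


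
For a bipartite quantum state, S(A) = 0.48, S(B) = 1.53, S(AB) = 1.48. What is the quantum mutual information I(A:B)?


I(A:B) = S(A) + S(B) - S(AB)
= 0.48 + 1.53 - 1.48
= 0.5300

0.5300


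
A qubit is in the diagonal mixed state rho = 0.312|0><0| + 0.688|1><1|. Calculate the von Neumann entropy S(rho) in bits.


S = -p*log2(p) - (1-p)*log2(1-p)
p = 0.3120, 1-p = 0.6880
= -0.3120 * log2(0.3120) - 0.6880 * log2(0.6880)
= -(-0.5243) - (-0.3712)
= 0.8955

0.8955


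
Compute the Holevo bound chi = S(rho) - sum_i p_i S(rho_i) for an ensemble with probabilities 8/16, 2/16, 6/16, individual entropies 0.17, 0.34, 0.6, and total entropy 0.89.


chi = S(rho) - sum_i p_i * S(rho_i)
Weighted entropy = 8/16 * 0.17 + 2/16 * 0.34 + 6/16 * 0.6
= 0.3525
chi = 0.89 - 0.3525
= 0.5375

0.5375


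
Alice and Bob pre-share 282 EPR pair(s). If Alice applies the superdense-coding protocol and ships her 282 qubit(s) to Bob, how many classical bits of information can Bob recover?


Superdense coding allows 2 classical bits per shared entangled pair.
282 pair(s) -> 2 * 282 = 564 classical bits

564


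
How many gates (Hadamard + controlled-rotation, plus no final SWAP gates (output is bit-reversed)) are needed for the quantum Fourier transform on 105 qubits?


Hadamard gates: 105
Controlled rotations: n*(n-1)/2 = 105*104/2 = 5460
SWAP gates: 0 (omitted)
Total = 105 + 5460
= 5565

5565


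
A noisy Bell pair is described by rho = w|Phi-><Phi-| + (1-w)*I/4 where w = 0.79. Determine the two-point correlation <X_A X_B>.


|Phi-> = (|00> - |11>)/sqrt(2)
For the pure Bell state, <X_A X_B> = -1 (Bell-state Pauli correlator).
The maximally-mixed part I/4 has tr(I/4 * P tensor P) = 0 for any traceless Pauli P.
So <X_A X_B>_rho = w * (-1) + (1 - w) * 0
= 0.79 * (-1)
= -0.7900

-0.7900


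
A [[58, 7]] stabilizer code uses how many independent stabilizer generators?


For an [[n,k]] stabilizer code:
Number of stabilizer generators = n - k
= 58 - 7
= 51

51


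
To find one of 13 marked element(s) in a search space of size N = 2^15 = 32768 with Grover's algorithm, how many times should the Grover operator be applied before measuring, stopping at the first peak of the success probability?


After j Grover iterations the success probability is P(j) = sin^2((2j+1)*theta), where sin(theta) = sqrt(k/N).
N = 2^15 = 32768, k = 13
sin(theta) = sqrt(k/N) = 0.01991804497
theta = arcsin(sqrt(k/N)) = 0.01991936222 rad
P(j) reaches its first maximum when (2j+1)*theta is as close as possible to pi/2, i.e. j = round(pi/(4*theta) - 1/2).
pi/(4*theta) - 1/2 = 38.9289
(For comparison, the common estimate pi/4 * sqrt(N/k) = 39.4315; the exact maximiser is used here.)
Optimal iterations = 39

39


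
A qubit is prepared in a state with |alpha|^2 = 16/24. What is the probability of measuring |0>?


|alpha|^2 = 16/24 = 0.6667
|beta|^2 = 1 - 16/24 = 8/24 = 0.3333
P(|0>) = |alpha|^2 = 0.6667

0.6667


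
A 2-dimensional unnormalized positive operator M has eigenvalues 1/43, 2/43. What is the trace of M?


tr(M) = sum of eigenvalues
= 1/43 + 2/43
= 3/43
= 0.0698

0.0698


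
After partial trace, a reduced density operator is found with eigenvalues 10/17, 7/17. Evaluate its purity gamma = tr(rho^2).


tr(rho^2) = sum of eigenvalues squared
= (10/17)^2 + (7/17)^2
= (100 + 49) / 289
= 149/289
= 0.5156

0.5156


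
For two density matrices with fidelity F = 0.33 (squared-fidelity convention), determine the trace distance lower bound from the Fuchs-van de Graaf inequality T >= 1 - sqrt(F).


Fuchs-van de Graaf (squared-fidelity convention): 1 - sqrt(F) <= T <= sqrt(1 - F).
Lower bound: T >= 1 - sqrt(F)
sqrt(F) = sqrt(0.33) = 0.5745
T >= 1 - 0.5745
T >= 0.4255

0.4255


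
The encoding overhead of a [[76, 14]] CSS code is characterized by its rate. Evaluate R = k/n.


Code rate R = k/n
= 14/76
= 0.1842

0.1842


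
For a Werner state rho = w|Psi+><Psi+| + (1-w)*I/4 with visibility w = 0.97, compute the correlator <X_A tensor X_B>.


|Psi+> = (|01> + |10>)/sqrt(2)
For the pure Bell state, <X_A X_B> = +1 (Bell-state Pauli correlator).
The maximally-mixed part I/4 has tr(I/4 * P tensor P) = 0 for any traceless Pauli P.
So <X_A X_B>_rho = w * (+1) + (1 - w) * 0
= 0.97 * (+1)
= 0.9700

0.9700


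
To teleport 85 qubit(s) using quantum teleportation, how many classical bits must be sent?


Quantum teleportation requires 2 classical bits per qubit teleported.
85 qubit(s) -> 2 * 85 = 170 classical bits

170


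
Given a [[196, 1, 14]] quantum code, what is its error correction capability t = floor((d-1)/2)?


Code parameters: [[196, 1, 14]], distance d = 14.
Number of correctable errors = floor((d-1)/2)
= floor((14 - 1)/2)
= floor(13/2)
= 6

6


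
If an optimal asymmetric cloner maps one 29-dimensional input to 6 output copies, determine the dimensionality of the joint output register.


Output space = H^(tensor 6) where dim(H) = 29
dim = 29^6
= 841 (after 2 factors)
= 24389 (after 3 factors)
= 707281 (after 4 factors)
= 20511149 (after 5 factors)
= 594823321 (after 6 factors)
= 594823321

594823321


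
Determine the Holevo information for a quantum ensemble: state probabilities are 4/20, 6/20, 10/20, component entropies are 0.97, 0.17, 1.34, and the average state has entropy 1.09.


chi = S(rho) - sum_i p_i * S(rho_i)
Weighted entropy = 4/20 * 0.97 + 6/20 * 0.17 + 10/20 * 1.34
= 0.9150
chi = 1.09 - 0.9150
= 0.1750

0.1750


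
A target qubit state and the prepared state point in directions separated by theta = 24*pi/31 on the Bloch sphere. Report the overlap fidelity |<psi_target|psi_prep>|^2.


For states separated by angle theta on Bloch sphere:
F = cos^2(theta/2)
theta = 24*pi/31 = 2.4322
theta/2 = 1.2161
cos(theta/2) = 0.3473
F = 0.1206

0.1206


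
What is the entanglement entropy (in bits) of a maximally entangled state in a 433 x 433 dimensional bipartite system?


For a maximally entangled state in d x d:
S = log2(d) = log2(433)
= 8.7582

8.7582


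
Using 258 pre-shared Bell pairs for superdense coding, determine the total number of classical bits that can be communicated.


Superdense coding allows 2 classical bits per shared entangled pair.
258 pair(s) -> 2 * 258 = 516 classical bits

516


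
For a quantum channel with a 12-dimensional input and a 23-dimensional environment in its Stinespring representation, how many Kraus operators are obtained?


Tracing out the environment in an orthonormal basis {|i>_E} gives Kraus operators K_i = <i|_E U |0>_E.
Number of Kraus operators = dim(H_env) = d_env
= 23

23


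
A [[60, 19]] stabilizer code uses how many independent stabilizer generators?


For an [[n,k]] stabilizer code:
Number of stabilizer generators = n - k
= 60 - 19
= 41

41


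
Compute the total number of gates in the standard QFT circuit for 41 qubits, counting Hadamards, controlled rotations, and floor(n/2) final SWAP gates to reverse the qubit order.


Hadamard gates: 41
Controlled rotations: n*(n-1)/2 = 41*40/2 = 820
SWAP gates: floor(n/2) = floor(41/2) = 20
Total = 41 + 820 + 20
= 881

881


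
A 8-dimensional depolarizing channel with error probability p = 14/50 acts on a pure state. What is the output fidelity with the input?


F = (1-p) + p/d
= (1 - 0.2800) + 0.2800/8
= 0.7200 + 0.0350
= 0.7550

0.7550


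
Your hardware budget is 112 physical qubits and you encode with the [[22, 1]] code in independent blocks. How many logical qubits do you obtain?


Each code block uses 22 physical qubits for 1 logical qubit(s).
Number of complete blocks = floor(112 / 22) = 5
Logical qubits = 5 * 1
= 5

5


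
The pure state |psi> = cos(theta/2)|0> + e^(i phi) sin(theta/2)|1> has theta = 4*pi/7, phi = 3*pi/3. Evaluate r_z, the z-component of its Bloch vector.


theta = 1.7952, phi = 3.1416
r_z = cos(theta) = -0.2225

-0.2225


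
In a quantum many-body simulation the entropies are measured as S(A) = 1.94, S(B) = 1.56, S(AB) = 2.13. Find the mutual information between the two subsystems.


I(A:B) = S(A) + S(B) - S(AB)
= 1.94 + 1.56 - 2.13
= 1.3700

1.3700


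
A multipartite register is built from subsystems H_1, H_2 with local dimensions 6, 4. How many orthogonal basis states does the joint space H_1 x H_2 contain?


dim(H_1 x H_2) = 6 * 4
= 24

24


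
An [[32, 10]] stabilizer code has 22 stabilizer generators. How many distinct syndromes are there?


Each stabilizer generator gives a binary (+1 or -1) measurement outcome.
With 22 independent generators:
Total syndromes = 2^22
= 4194304

4194304


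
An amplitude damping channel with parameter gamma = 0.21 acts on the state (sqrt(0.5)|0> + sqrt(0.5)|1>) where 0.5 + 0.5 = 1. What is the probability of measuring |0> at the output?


For amplitude damping with parameter gamma on state sqrt(a)|0> + sqrt(b)|1>:
alpha^2 = 0.5, beta^2 = 0.5
P(|0>) = alpha^2 + gamma * beta^2
= 0.5 + 0.21 * 0.5
= 0.5 + 0.1050
= 0.6050

0.6050


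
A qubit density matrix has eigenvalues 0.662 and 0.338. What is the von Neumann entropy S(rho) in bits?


S = -p*log2(p) - (1-p)*log2(1-p)
p = 0.6620, 1-p = 0.3380
= -0.6620 * log2(0.6620) - 0.3380 * log2(0.3380)
= -(-0.3940) - (-0.5289)
= 0.9229

0.9229


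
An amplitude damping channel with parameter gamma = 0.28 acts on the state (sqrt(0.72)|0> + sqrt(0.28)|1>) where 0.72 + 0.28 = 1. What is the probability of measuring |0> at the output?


For amplitude damping with parameter gamma on state sqrt(a)|0> + sqrt(b)|1>:
alpha^2 = 0.72, beta^2 = 0.28
P(|0>) = alpha^2 + gamma * beta^2
= 0.72 + 0.28 * 0.28
= 0.72 + 0.0784
= 0.7984

0.7984
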